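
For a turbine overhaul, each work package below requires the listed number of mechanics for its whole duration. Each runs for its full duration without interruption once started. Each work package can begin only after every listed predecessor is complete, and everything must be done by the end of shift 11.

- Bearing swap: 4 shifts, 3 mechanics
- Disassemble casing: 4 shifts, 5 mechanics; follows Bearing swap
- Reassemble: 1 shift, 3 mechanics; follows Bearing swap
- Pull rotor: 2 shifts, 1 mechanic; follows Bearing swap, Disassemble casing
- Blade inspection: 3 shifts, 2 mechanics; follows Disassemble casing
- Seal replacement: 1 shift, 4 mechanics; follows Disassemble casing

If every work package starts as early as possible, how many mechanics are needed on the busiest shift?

Early-start schedule: Bearing swap@1, Disassemble casing@5, Reassemble@5, Pull rotor@9, Blade inspection@9, Seal replacement@9.
Load per shift: shift 1: 3, shift 2: 3, shift 3: 3, shift 4: 3, shift 5: 8, shift 6: 5, shift 7: 5, shift 8: 5, shift 9: 7, shift 10: 3, shift 11: 2.
Peak is 8.

8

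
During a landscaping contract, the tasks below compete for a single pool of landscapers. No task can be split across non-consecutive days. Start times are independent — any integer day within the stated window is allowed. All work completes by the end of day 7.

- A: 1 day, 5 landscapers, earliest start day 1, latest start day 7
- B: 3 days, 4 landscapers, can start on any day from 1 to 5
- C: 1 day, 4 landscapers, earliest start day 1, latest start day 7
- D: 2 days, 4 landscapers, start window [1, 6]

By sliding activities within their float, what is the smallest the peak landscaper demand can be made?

5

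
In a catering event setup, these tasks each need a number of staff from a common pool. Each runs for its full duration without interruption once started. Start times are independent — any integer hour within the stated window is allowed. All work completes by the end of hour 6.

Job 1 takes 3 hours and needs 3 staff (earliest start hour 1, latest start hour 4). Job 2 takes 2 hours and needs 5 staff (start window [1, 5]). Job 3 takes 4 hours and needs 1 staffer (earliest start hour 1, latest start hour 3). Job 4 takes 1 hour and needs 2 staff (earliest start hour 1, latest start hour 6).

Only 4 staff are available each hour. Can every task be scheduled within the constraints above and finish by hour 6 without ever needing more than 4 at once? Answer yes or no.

Total staffer-hours = 25; over 6 hours the average is 25/6 > 4, so some hour must exceed 4.

no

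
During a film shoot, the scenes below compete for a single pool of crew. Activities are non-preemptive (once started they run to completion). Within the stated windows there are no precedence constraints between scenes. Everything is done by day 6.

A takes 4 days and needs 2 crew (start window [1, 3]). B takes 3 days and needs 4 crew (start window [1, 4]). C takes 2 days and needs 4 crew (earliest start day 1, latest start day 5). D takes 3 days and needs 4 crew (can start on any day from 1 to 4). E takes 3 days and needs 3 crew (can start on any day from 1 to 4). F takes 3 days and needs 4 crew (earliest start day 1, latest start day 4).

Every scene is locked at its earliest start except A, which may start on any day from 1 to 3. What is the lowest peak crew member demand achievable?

19

A@1: d1:21  d2:21  d3:17  d4:2  d5:0  d6:0 → peak 21
A@2: d1:19  d2:21  d3:17  d4:2  d5:2  d6:0 → peak 21
A@3: d1:19  d2:19  d3:17  d4:2  d5:2  d6:2 → peak 19
Best is A@3, peak 19.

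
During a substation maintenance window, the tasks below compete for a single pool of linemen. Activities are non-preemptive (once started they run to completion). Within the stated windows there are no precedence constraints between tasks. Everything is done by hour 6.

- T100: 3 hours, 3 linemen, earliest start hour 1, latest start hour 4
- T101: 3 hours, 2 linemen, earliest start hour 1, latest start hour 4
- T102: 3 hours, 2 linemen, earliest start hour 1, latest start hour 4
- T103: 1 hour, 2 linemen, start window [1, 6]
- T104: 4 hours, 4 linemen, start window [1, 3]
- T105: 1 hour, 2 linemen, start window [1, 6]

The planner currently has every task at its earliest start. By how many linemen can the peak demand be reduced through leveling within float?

7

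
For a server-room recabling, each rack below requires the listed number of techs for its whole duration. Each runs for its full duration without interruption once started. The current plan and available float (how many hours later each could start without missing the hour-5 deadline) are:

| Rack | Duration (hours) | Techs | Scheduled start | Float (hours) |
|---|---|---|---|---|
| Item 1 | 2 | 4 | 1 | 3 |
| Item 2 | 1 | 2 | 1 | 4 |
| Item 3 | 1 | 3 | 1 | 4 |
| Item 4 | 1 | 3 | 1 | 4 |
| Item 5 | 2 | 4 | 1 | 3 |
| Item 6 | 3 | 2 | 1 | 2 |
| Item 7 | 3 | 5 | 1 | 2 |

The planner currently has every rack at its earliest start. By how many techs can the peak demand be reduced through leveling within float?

Early-start peak: h1:23  h2:15  h3:7  h4:0  h5:0 ⇒ 23.
Leveled (Item 1@1, Item 2@3, Item 3@1, Item 4@2, Item 5@4, Item 6@1, Item 7@3): h1:9  h2:9  h3:9  h4:9  h5:9 ⇒ 9.
Reduction 23 − 9 = 14.

14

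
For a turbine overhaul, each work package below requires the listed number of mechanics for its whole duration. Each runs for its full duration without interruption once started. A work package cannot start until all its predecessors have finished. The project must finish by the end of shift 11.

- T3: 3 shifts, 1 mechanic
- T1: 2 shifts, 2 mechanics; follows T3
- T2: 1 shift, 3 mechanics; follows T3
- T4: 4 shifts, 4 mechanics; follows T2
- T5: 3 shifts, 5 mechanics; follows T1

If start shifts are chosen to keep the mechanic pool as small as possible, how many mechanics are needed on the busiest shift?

Early-start (T3@1, T1@4, T2@4, T4@5, T5@6) gives peak 9: s1:1  s2:1  s3:1  s4:5  s5:6  s6:9  s7:9  s8:9  s9:0  s10:0  s11:0.
Shift T5→9.
Schedule T3@1, T1@4, T2@4, T4@5, T5@9: s1:1  s2:1  s3:1  s4:5  s5:6  s6:4  s7:4  s8:4  s9:5  s10:5  s11:5 — peak 6.

6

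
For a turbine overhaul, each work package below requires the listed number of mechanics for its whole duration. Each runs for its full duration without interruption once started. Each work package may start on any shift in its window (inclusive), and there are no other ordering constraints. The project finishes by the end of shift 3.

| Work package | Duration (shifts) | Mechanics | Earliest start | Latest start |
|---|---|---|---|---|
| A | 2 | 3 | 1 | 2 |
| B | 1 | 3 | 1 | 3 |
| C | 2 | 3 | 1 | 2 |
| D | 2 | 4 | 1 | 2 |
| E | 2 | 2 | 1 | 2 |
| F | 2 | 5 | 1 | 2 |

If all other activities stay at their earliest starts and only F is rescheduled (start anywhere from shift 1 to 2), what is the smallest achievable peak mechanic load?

17

F@1: s1:20  s2:17  s3:0 → peak 20
F@2: s1:15  s2:17  s3:5 → peak 17
Best is F@2, peak 17.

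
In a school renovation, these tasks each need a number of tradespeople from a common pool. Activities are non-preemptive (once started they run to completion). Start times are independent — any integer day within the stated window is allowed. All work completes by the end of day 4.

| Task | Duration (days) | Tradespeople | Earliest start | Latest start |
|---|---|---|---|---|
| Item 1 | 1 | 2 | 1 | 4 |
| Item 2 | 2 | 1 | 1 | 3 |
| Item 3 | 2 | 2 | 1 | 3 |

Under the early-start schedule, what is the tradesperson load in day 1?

5

At early start, day 1 has: Item 1, Item 2, Item 3.
Demand: 2 + 1 + 2 = 5.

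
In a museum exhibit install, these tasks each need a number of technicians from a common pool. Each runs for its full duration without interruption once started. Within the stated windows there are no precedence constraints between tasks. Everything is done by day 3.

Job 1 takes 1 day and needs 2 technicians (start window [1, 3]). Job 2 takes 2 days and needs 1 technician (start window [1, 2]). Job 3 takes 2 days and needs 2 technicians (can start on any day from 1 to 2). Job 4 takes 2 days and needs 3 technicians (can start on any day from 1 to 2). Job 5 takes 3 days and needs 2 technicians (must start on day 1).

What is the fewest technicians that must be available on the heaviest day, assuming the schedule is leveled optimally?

8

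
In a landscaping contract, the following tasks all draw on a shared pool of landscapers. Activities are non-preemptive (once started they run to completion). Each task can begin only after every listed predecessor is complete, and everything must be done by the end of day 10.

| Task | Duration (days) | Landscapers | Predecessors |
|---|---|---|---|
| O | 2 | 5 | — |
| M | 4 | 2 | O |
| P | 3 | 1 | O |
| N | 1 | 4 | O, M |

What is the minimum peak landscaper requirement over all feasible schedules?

5

Schedule O@1, M@3, P@3, N@7: d1:5  d2:5  d3:3  d4:3  d5:3  d6:2  d7:4  d8:0  d9:0  d10:0 — peak 5.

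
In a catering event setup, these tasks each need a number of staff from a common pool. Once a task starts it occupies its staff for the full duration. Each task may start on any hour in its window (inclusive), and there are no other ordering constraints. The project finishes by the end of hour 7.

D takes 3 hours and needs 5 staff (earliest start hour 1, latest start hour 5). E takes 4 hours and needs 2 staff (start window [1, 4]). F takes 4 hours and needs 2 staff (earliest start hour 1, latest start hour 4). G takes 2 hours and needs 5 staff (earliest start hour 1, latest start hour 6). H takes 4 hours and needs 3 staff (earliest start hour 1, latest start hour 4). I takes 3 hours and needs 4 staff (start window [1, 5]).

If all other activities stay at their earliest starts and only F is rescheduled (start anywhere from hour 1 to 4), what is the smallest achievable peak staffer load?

F@1: h1:21  h2:21  h3:16  h4:7  h5:0  h6:0  h7:0 → peak 21
F@2: h1:19  h2:21  h3:16  h4:7  h5:2  h6:0  h7:0 → peak 21
F@3: h1:19  h2:19  h3:16  h4:7  h5:2  h6:2  h7:0 → peak 19
F@4: h1:19  h2:19  h3:14  h4:7  h5:2  h6:2  h7:2 → peak 19
Best is F@3, peak 19.

19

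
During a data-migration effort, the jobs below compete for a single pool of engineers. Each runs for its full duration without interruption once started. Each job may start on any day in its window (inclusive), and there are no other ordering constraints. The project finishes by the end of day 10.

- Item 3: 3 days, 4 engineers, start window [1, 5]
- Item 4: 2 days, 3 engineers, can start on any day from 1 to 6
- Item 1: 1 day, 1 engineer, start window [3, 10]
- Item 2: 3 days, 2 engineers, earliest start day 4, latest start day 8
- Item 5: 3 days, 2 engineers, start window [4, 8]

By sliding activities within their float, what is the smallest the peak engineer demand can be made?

Early-start (Item 3@1, Item 4@1, Item 1@3, Item 2@4, Item 5@4) gives peak 7: d1:7  d2:7  d3:5  d4:4  d5:4  d6:4  d7:0  d8:0  d9:0  d10:0.
Shift Item 4→4, Item 1→4, Item 2→6, Item 5→6.
Schedule Item 3@1, Item 4@4, Item 1@4, Item 2@6, Item 5@6: d1:4  d2:4  d3:4  d4:4  d5:3  d6:4  d7:4  d8:4  d9:0  d10:0 — peak 4.
Total engineer-days = 31 over 10 days ⇒ peak ≥ ⌈31/10⌉ = 4, so 4 is optimal.

4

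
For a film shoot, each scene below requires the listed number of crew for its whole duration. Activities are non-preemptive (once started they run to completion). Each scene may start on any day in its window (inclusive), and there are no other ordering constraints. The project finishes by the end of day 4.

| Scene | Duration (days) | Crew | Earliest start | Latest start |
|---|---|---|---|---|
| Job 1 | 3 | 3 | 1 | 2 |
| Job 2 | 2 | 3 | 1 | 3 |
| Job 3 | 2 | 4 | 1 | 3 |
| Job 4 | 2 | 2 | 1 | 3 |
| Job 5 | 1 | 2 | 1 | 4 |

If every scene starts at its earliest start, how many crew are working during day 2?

At early start, day 2 has: Job 1, Job 2, Job 3, Job 4.
Demand: 3 + 3 + 4 + 2 = 12.

12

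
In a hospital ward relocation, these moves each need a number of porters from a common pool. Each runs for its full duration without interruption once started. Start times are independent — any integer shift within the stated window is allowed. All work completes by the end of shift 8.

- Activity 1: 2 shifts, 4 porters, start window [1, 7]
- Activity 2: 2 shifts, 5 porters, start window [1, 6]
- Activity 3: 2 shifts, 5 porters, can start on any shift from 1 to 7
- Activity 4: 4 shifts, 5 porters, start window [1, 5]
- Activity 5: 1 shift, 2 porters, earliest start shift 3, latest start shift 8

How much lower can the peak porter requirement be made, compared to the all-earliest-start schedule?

10

Early-start peak: s1:19  s2:19  s3:7  s4:5  s5:0  s6:0  s7:0  s8:0 ⇒ 19.
Leveled (Activity 1@1, Activity 2@1, Activity 3@3, Activity 4@5, Activity 5@3): s1:9  s2:9  s3:7  s4:5  s5:5  s6:5  s7:5  s8:5 ⇒ 9.
Reduction 19 − 9 = 10.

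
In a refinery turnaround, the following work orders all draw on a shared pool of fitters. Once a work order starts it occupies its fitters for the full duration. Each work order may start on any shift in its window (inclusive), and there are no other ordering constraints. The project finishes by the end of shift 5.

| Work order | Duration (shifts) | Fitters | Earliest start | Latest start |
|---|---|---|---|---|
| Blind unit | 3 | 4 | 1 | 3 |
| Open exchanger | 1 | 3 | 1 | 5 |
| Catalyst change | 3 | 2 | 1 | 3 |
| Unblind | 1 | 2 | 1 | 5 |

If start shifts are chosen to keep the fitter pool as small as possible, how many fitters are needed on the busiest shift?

6

Early-start (Blind unit@1, Open exchanger@1, Catalyst change@1, Unblind@1) gives peak 11: s1:11  s2:6  s3:6  s4:0  s5:0.
Shift Open exchanger→4, Unblind→4.
Schedule Blind unit@1, Open exchanger@4, Catalyst change@1, Unblind@4: s1:6  s2:6  s3:6  s4:5  s5:0 — peak 6.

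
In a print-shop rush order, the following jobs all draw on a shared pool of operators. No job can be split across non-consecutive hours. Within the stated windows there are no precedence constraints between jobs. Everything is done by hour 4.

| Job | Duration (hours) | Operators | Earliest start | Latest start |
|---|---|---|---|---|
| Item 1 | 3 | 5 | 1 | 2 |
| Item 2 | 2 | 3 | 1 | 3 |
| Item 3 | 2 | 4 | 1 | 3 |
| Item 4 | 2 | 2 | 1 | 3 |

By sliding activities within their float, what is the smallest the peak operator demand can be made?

Early-start (Item 1@1, Item 2@1, Item 3@1, Item 4@1) gives peak 14: h1:14  h2:14  h3:5  h4:0.
Shift Item 3→3.
Schedule Item 1@1, Item 2@1, Item 3@3, Item 4@1: h1:10  h2:10  h3:9  h4:4 — peak 10.

10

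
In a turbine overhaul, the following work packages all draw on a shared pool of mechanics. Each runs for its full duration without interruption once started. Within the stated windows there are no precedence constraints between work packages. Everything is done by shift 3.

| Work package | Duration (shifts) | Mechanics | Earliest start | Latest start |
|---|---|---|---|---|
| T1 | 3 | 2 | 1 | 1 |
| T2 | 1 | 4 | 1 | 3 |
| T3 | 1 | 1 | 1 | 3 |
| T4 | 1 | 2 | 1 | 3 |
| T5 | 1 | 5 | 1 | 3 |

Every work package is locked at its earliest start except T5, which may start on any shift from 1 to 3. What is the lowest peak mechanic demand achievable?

T5@1: s1:14  s2:2  s3:2 → peak 14
T5@2: s1:9  s2:7  s3:2 → peak 9
T5@3: s1:9  s2:2  s3:7 → peak 9
Best is T5@2, peak 9.

9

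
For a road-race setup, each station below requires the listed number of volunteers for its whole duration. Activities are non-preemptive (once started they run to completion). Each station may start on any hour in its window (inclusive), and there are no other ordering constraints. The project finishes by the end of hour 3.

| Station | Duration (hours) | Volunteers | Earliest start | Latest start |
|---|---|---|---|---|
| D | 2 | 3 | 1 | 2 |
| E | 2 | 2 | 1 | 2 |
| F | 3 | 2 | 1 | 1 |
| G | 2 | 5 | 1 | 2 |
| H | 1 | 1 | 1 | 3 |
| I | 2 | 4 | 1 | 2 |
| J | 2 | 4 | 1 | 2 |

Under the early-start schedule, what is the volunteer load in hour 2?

20

At early start, hour 2 has: D, E, F, G, I, J.
Demand: 3 + 2 + 2 + 5 + 4 + 4 = 20.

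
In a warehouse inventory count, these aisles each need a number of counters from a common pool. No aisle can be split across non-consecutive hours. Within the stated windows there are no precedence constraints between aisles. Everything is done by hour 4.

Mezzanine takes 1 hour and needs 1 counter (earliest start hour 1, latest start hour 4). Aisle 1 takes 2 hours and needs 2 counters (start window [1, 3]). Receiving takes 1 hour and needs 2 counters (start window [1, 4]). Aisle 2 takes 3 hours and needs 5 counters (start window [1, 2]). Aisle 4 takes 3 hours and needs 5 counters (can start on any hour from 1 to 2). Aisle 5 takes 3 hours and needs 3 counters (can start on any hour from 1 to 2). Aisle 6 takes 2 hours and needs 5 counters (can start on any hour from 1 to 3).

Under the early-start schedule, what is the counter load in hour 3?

At early start, hour 3 has: Aisle 2, Aisle 4, Aisle 5.
Demand: 5 + 5 + 3 = 13.

13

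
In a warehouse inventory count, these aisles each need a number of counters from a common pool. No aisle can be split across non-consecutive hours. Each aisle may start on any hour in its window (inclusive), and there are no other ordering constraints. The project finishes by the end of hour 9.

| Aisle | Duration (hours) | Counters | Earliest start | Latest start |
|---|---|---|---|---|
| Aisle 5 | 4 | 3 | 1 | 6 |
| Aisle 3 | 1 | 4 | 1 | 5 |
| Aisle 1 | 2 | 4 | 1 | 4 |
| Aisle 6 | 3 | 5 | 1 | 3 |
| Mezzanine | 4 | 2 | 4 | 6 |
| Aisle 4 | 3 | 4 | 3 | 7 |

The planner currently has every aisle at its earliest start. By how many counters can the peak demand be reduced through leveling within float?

8

Early-start peak: h1:16  h2:12  h3:12  h4:9  h5:6  h6:2  h7:2  h8:0  h9:0 ⇒ 16.
Leveled (Aisle 5@1, Aisle 3@5, Aisle 1@4, Aisle 6@1, Mezzanine@6, Aisle 4@6): h1:8  h2:8  h3:8  h4:7  h5:8  h6:6  h7:6  h8:6  h9:2 ⇒ 8.
Reduction 16 − 8 = 8.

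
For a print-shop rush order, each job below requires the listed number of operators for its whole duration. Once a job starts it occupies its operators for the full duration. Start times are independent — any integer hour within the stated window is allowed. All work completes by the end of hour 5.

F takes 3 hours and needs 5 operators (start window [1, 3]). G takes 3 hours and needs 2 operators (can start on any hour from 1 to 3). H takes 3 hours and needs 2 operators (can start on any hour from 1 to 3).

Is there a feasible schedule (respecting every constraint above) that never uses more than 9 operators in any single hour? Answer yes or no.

Schedule F@1, G@1, H@1: h1:9  h2:9  h3:9  h4:0  h5:0 — peak 9 ≤ 9.

yes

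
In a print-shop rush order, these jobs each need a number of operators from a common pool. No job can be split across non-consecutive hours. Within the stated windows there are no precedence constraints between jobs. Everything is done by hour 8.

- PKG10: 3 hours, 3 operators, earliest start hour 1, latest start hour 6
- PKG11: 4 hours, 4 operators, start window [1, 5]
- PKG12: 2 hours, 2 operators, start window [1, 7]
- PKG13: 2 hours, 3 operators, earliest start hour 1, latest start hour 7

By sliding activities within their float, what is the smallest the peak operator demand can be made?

6

Early-start (PKG10@1, PKG11@1, PKG12@1, PKG13@1) gives peak 12: h1:12  h2:12  h3:7  h4:4  h5:0  h6:0  h7:0  h8:0.
Shift PKG11→4, PKG12→3.
Schedule PKG10@1, PKG11@4, PKG12@3, PKG13@1: h1:6  h2:6  h3:5  h4:6  h5:4  h6:4  h7:4  h8:0 — peak 6.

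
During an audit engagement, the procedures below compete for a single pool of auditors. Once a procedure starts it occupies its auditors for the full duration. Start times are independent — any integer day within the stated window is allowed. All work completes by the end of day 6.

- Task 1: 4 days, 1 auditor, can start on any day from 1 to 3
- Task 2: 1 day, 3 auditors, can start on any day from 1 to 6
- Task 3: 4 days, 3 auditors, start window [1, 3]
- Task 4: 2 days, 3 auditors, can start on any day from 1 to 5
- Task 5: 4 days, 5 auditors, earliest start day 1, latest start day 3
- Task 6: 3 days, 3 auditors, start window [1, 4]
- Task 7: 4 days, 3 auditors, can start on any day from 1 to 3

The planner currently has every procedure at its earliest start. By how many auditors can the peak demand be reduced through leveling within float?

6

Early-start peak: d1:21  d2:18  d3:15  d4:12  d5:0  d6:0 ⇒ 21.
Leveled (Task 1@1, Task 2@1, Task 3@1, Task 4@1, Task 5@1, Task 6@2, Task 7@3): d1:15  d2:15  d3:15  d4:15  d5:3  d6:3 ⇒ 15.
Reduction 21 − 15 = 6.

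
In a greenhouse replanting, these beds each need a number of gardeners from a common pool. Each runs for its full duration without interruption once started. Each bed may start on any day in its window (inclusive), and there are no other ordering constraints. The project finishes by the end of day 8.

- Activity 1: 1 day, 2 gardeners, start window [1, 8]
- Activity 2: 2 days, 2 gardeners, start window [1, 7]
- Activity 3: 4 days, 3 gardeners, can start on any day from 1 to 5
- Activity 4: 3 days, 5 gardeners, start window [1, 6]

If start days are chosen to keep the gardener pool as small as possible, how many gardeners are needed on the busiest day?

5

Early-start (Activity 1@1, Activity 2@1, Activity 3@1, Activity 4@1) gives peak 12: d1:12  d2:10  d3:8  d4:3  d5:0  d6:0  d7:0  d8:0.
Shift Activity 3→2, Activity 4→6.
Schedule Activity 1@1, Activity 2@1, Activity 3@2, Activity 4@6: d1:4  d2:5  d3:3  d4:3  d5:3  d6:5  d7:5  d8:5 — peak 5.
Total gardener-days = 33 over 8 days ⇒ peak ≥ ⌈33/8⌉ = 5, so 5 is optimal.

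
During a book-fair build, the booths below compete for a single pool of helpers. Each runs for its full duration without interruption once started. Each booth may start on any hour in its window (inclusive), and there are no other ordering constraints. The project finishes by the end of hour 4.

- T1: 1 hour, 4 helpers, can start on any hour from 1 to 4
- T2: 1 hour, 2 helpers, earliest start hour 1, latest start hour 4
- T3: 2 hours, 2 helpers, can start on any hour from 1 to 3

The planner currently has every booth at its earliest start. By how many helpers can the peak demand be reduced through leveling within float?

4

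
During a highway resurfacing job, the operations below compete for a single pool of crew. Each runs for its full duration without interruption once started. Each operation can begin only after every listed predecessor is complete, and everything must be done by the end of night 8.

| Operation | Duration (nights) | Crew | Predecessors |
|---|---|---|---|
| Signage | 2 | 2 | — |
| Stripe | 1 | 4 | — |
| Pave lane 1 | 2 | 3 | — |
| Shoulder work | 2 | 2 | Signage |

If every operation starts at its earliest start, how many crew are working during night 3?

2

At early start, night 3 has: Shoulder work.
Demand: 2 = 2.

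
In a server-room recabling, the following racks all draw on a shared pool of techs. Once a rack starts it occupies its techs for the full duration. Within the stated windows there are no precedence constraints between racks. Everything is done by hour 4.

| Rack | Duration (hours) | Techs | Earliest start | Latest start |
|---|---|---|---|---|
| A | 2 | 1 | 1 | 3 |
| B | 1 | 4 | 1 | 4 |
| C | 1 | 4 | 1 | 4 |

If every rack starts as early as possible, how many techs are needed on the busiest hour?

Early-start schedule: A@1, B@1, C@1.
Load per hour: hour 1: 9, hour 2: 1, hour 3: 0, hour 4: 0.
Peak is 9.

9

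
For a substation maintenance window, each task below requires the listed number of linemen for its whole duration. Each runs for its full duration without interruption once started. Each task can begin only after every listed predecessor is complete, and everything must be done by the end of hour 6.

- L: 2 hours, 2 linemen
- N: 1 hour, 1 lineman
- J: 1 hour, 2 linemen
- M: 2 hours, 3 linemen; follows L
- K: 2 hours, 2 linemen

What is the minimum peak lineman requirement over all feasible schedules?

Early-start (L@1, N@1, J@1, M@3, K@1) gives peak 7: h1:7  h2:4  h3:3  h4:3  h5:0  h6:0.
Shift J→2, K→5.
Schedule L@1, N@1, J@2, M@3, K@5: h1:3  h2:4  h3:3  h4:3  h5:2  h6:2 — peak 4.

4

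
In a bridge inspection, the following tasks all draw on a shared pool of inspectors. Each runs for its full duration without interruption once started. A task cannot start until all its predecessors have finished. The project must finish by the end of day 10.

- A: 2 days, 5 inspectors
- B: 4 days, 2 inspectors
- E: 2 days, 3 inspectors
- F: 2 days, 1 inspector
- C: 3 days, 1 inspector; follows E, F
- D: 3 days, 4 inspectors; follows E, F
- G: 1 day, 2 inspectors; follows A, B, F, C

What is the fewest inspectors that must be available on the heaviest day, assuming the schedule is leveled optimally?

5

Early-start (A@1, B@1, E@1, F@1, C@3, D@3, G@6) gives peak 11: d1:11  d2:11  d3:7  d4:7  d5:5  d6:2  d7:0  d8:0  d9:0  d10:0.
Shift B→3, E→3, F→5, C→7, D→7, G→10.
Schedule A@1, B@3, E@3, F@5, C@7, D@7, G@10: d1:5  d2:5  d3:5  d4:5  d5:3  d6:3  d7:5  d8:5  d9:5  d10:2 — peak 5.
Total inspector-days = 43 over 10 days ⇒ peak ≥ ⌈43/10⌉ = 5, so 5 is optimal.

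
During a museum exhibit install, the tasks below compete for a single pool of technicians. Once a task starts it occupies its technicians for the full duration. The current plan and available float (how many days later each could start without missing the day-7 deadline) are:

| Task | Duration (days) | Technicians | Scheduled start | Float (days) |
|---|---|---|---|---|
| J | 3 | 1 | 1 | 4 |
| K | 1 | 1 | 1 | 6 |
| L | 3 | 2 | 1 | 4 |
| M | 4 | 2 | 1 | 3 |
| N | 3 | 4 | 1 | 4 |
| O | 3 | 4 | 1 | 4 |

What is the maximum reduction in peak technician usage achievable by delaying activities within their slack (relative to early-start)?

Early-start peak: d1:14  d2:13  d3:13  d4:2  d5:0  d6:0  d7:0 ⇒ 14.
Leveled (J@1, K@1, L@1, M@4, N@2, O@5): d1:4  d2:7  d3:7  d4:6  d5:6  d6:6  d7:6 ⇒ 7.
Reduction 14 − 7 = 7.

7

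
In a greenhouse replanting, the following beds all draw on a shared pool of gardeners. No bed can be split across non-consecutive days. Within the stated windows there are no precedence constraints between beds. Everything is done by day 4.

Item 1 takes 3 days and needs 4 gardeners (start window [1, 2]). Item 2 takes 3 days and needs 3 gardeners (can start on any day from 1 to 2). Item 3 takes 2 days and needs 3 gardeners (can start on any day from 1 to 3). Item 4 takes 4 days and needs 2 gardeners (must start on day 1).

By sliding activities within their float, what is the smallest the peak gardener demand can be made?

Schedule Item 1@1, Item 2@1, Item 3@1, Item 4@1: d1:12  d2:12  d3:9  d4:2 — peak 12.
No arrangement of the 12 feasible schedules does better.

12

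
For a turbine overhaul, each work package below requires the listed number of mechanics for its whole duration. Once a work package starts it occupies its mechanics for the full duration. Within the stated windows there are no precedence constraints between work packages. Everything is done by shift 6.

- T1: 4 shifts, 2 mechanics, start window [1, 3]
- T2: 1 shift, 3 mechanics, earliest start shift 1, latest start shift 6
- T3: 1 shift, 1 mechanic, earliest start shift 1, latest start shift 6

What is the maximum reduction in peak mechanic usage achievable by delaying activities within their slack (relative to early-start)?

3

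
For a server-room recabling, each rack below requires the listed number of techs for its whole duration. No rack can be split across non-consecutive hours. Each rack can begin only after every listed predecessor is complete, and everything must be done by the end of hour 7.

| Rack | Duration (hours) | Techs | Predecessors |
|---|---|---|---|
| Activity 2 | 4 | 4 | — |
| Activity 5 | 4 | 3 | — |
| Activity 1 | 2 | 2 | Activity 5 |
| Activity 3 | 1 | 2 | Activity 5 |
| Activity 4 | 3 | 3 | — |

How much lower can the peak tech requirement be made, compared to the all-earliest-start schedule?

3

Early-start peak: h1:10  h2:10  h3:10  h4:7  h5:4  h6:2  h7:0 ⇒ 10.
Leveled (Activity 2@1, Activity 5@1, Activity 1@5, Activity 3@5, Activity 4@5): h1:7  h2:7  h3:7  h4:7  h5:7  h6:5  h7:3 ⇒ 7.
Reduction 10 − 7 = 3.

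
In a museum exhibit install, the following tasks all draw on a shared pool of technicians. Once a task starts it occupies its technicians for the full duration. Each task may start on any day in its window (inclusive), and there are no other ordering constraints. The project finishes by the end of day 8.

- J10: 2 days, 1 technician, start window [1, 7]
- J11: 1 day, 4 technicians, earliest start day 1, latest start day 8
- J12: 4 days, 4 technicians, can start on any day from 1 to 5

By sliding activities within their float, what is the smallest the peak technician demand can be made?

Early-start (J10@1, J11@1, J12@1) gives peak 9: d1:9  d2:5  d3:4  d4:4  d5:0  d6:0  d7:0  d8:0.
Shift J11→3, J12→4.
Schedule J10@1, J11@3, J12@4: d1:1  d2:1  d3:4  d4:4  d5:4  d6:4  d7:4  d8:0 — peak 4.

4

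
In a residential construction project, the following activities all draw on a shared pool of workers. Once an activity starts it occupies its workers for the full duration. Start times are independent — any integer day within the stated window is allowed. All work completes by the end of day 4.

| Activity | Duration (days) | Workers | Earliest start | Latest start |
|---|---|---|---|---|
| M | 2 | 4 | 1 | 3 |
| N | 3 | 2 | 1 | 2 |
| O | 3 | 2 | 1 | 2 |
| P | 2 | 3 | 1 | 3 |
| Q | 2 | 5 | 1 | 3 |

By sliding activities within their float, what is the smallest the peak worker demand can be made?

Early-start (M@1, N@1, O@1, P@1, Q@1) gives peak 16: d1:16  d2:16  d3:4  d4:0.
Shift Q→3.
Schedule M@1, N@1, O@1, P@1, Q@3: d1:11  d2:11  d3:9  d4:5 — peak 11.

11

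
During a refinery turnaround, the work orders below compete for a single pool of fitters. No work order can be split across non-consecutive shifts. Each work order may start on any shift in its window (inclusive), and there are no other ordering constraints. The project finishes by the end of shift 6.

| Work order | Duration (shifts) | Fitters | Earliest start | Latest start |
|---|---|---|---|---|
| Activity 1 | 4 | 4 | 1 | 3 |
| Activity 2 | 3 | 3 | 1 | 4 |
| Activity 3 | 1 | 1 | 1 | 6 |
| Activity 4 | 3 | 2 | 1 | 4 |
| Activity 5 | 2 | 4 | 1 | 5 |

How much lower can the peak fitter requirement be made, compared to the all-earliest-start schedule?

Early-start peak: s1:14  s2:13  s3:9  s4:4  s5:0  s6:0 ⇒ 14.
Leveled (Activity 1@1, Activity 2@1, Activity 3@4, Activity 4@4, Activity 5@5): s1:7  s2:7  s3:7  s4:7  s5:6  s6:6 ⇒ 7.
Reduction 14 − 7 = 7.

7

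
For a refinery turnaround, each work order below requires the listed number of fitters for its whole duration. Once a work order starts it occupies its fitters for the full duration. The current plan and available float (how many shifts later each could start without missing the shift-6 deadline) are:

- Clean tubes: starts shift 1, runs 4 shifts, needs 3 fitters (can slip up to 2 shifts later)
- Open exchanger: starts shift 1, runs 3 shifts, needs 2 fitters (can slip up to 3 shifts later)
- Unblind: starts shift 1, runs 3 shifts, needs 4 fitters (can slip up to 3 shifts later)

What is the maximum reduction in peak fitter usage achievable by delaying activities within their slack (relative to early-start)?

Early-start peak: s1:9  s2:9  s3:9  s4:3  s5:0  s6:0 ⇒ 9.
Leveled (Clean tubes@1, Open exchanger@1, Unblind@4): s1:5  s2:5  s3:5  s4:7  s5:4  s6:4 ⇒ 7.
Reduction 9 − 7 = 2.

2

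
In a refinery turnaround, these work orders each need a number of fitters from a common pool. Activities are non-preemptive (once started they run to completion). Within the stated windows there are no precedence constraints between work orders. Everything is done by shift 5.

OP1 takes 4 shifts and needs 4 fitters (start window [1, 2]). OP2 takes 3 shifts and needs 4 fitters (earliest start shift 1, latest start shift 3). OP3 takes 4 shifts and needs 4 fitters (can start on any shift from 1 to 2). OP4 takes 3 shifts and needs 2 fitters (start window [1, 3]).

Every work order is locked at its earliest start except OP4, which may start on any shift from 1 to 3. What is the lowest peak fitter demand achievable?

14

OP4@1: s1:14  s2:14  s3:14  s4:8  s5:0 → peak 14
OP4@2: s1:12  s2:14  s3:14  s4:10  s5:0 → peak 14
OP4@3: s1:12  s2:12  s3:14  s4:10  s5:2 → peak 14
Best is OP4@1, peak 14.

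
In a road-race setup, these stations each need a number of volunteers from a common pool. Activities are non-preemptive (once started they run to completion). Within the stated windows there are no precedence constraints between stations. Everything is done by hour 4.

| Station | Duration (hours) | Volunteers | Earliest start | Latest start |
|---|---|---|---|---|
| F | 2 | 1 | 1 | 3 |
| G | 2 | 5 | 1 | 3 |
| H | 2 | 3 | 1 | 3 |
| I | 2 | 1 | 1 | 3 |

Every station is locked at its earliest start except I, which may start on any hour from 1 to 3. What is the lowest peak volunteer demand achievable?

I@1: h1:10  h2:10  h3:0  h4:0 → peak 10
I@2: h1:9  h2:10  h3:1  h4:0 → peak 10
I@3: h1:9  h2:9  h3:1  h4:1 → peak 9
Best is I@3, peak 9.

9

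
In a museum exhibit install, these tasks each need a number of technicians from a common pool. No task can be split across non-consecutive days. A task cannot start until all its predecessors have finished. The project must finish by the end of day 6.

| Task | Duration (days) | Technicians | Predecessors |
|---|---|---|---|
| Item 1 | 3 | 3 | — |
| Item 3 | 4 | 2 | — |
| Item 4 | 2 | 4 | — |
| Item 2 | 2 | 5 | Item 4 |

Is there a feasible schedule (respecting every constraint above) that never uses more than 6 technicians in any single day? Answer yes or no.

no

The minimum achievable peak is 7; 6 < 7, so no feasible schedule stays within the cap.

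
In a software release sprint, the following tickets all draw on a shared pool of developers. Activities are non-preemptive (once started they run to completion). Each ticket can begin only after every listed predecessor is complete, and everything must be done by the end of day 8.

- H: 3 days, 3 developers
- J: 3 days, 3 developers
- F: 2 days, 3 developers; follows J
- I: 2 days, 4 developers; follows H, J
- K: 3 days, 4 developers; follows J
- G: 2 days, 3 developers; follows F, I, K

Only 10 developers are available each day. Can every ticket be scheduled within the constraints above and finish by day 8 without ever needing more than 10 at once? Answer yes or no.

no

The minimum achievable peak is 11; 10 < 11, so no feasible schedule stays within the cap.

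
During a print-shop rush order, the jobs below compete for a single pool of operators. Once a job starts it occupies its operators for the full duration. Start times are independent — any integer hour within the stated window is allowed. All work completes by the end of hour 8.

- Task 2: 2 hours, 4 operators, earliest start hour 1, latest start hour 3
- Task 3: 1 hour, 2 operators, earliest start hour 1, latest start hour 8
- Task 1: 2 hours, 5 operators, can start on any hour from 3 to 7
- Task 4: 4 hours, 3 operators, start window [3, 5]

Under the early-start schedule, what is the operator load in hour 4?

8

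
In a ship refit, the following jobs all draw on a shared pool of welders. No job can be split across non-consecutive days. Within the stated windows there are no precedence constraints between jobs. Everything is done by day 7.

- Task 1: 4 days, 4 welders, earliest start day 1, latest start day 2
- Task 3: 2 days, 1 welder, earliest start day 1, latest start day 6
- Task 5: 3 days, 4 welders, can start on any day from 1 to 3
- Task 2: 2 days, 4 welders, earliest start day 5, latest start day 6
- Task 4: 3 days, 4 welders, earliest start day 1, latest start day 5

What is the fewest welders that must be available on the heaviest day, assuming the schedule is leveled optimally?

Early-start (Task 1@1, Task 3@1, Task 5@1, Task 2@5, Task 4@1) gives peak 13: d1:13  d2:13  d3:12  d4:4  d5:4  d6:4  d7:0.
Shift Task 5→3, Task 2→6, Task 4→5.
Schedule Task 1@1, Task 3@1, Task 5@3, Task 2@6, Task 4@5: d1:5  d2:5  d3:8  d4:8  d5:8  d6:8  d7:8 — peak 8.
Total welder-days = 50 over 7 days ⇒ peak ≥ ⌈50/7⌉ = 8, so 8 is optimal.

8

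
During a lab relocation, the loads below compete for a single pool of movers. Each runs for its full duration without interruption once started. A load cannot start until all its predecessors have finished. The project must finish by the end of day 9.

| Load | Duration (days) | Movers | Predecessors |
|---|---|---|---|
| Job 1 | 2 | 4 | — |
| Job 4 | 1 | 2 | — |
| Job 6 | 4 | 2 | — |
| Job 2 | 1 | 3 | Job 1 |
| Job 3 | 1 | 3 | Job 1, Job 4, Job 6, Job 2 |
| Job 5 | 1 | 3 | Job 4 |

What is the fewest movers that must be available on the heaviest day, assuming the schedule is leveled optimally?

4

Early-start (Job 1@1, Job 4@1, Job 6@1, Job 2@3, Job 3@5, Job 5@2) gives peak 9: d1:8  d2:9  d3:5  d4:2  d5:3  d6:0  d7:0  d8:0  d9:0.
Shift Job 4→3, Job 6→3, Job 2→7, Job 3→8, Job 5→9.
Schedule Job 1@1, Job 4@3, Job 6@3, Job 2@7, Job 3@8, Job 5@9: d1:4  d2:4  d3:4  d4:2  d5:2  d6:2  d7:3  d8:3  d9:3 — peak 4.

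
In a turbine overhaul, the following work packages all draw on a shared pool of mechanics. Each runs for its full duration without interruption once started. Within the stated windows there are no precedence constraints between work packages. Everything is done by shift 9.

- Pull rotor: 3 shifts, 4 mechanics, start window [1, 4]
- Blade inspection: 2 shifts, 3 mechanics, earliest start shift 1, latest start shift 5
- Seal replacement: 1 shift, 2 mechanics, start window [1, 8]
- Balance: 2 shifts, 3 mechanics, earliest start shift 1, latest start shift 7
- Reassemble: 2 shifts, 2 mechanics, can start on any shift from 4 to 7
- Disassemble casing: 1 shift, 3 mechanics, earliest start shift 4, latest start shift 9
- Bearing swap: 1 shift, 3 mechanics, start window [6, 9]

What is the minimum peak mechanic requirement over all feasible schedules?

Early-start (Pull rotor@1, Blade inspection@1, Seal replacement@1, Balance@1, Reassemble@4, Disassemble casing@4, Bearing swap@6) gives peak 12: s1:12  s2:10  s3:4  s4:5  s5:2  s6:3  s7:0  s8:0  s9:0.
Shift Blade inspection→4, Seal replacement→4, Balance→6, Reassemble→5, Disassemble casing→8, Bearing swap→9.
Schedule Pull rotor@1, Blade inspection@4, Seal replacement@4, Balance@6, Reassemble@5, Disassemble casing@8, Bearing swap@9: s1:4  s2:4  s3:4  s4:5  s5:5  s6:5  s7:3  s8:3  s9:3 — peak 5.

5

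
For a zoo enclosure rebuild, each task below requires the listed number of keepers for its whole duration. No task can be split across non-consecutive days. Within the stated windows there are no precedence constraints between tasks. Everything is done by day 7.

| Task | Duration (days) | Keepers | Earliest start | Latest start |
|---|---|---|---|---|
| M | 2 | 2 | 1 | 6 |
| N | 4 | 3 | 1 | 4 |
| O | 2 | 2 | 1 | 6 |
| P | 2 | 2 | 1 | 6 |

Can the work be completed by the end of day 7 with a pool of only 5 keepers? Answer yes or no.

yes

Schedule M@1, N@1, O@3, P@5: d1:5  d2:5  d3:5  d4:5  d5:2  d6:2  d7:0 — peak 5 ≤ 5.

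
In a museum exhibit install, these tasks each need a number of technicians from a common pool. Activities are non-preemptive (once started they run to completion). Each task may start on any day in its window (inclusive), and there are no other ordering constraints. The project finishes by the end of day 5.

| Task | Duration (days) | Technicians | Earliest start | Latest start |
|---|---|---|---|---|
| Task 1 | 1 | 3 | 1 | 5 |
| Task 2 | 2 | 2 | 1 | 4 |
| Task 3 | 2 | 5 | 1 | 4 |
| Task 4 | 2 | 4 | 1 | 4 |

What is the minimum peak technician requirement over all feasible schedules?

Early-start (Task 1@1, Task 2@1, Task 3@1, Task 4@1) gives peak 14: d1:14  d2:11  d3:0  d4:0  d5:0.
Shift Task 3→4, Task 4→2.
Schedule Task 1@1, Task 2@1, Task 3@4, Task 4@2: d1:5  d2:6  d3:4  d4:5  d5:5 — peak 6.

6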